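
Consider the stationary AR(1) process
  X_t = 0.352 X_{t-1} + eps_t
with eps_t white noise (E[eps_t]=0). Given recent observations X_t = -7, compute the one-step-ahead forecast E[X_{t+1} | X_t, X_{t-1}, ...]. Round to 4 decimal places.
E[X_{t+1} \mid \mathcal F_t] = -2.4640

For an AR(p) model X_t = c + sum_i phi_i X_{t-i} + eps_t, the
one-step-ahead conditional mean is
  E[X_{t+1} | X_t, ...] = c + sum_i phi_i X_{t+1-i}.
Substitute known values:
  E[X_{t+1} | ...] = (0.352) * (-7)
                   = -2.4640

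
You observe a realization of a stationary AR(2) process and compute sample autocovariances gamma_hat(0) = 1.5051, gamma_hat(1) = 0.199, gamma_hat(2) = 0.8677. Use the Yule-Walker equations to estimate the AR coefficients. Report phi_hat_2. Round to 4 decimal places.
\hat\phi_{2} = 0.5690

The Yule-Walker equations for an AR(p) process read, in matrix form,
  Gamma_p phi = r_p,   with   (Gamma_p)_{ij} = gamma(|i - j|),
                       (r_p)_i = gamma(i),   i,j = 1..p.
Substitute the sample gammas (Toeplitz matrix and right-hand side of size 2):
  Gamma_p = [[1.5051, 0.199], [0.199, 1.5051]]
  r_p     = [0.199, 0.8677]
Written out:
  1.5051 phi_1 + 0.199 phi_2 = 0.199
  0.199 phi_1 + 1.5051 phi_2 = 0.8677
Solve by Cramer's rule:
  det = gamma(0)^2 - gamma(1)^2 = (1.5051)^2 - (0.199)^2 = 2.26532601 - 0.039601 = 2.22572501
  phi_hat_1 = [gamma(1) gamma(0) - gamma(1) gamma(2)] / det = [(0.199)(1.5051) - (0.199)(0.8677)] / 2.22572501 = 0.1268426 / 2.22572501 = 0.057
  phi_hat_2 = [gamma(0) gamma(2) - gamma(1)^2] / det = [(1.5051)(0.8677) - (0.199)^2] / 2.22572501 = 1.26637427 / 2.22572501 = 0.569
So phi_hat = [0.0570, 0.5690].
Therefore phi_hat_2 = 0.5690.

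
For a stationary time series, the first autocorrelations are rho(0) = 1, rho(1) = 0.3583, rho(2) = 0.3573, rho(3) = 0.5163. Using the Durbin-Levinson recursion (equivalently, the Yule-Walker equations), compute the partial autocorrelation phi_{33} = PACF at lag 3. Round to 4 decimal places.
\phi_{33} = 0.4039

The PACF at lag k is phi_{kk}, the last component of the solution
to the Yule-Walker system G_k phi = r_k where
  (G_k)_{ij} = rho(|i - j|), (r_k)_i = rho(i), i,j = 1..k.
Equivalently, Durbin-Levinson gives phi_{kk} iteratively:
  phi_{11} = rho(1)
  phi_{kk} = [rho(k) - sum_{j=1..k-1} phi_{k-1,j} rho(k-j)]
            / [1 - sum_{j=1..k-1} phi_{k-1,j} rho(j)],
  phi_{k,j} = phi_{k-1,j} - phi_{kk} phi_{k-1,k-j},  j = 1..k-1.
Step k = 1:
  phi_11 = rho(1) = 0.3583.
Step k = 2:
  phi_22 = [rho(2) - phi_11 rho(1)] / [1 - phi_11 rho(1)] = [0.3573 - (0.3583)(0.3583)] / [1 - (0.3583)(0.3583)]
         = 0.22892111 / 0.87162111 = 0.262638.
  Update: phi_21 = phi_11 - phi_22 phi_11 = 0.3583 - (0.262638)(0.3583) = 0.264197.
Step k = 3:
  phi_33 = [rho(3) - phi_21 rho(2) - phi_22 rho(1)] / [1 - phi_21 rho(1) - phi_22 rho(2)]
    numerator   = 0.5163 - (0.264197)(0.3573) - (0.262638)(0.3583) = 0.32779921
    denominator = 1 - (0.264197)(0.3583) - (0.262638)(0.3573) = 0.81149765
  phi_33 = 0.32779921 / 0.81149765 = 0.4039.
Therefore phi_{33} = 0.4039.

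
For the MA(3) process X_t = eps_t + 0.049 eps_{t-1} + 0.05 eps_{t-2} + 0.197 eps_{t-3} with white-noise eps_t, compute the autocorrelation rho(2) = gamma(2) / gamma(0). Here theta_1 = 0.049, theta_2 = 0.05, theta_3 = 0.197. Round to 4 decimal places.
\rho(2) = 0.0572

For an MA(q) process with theta_0 = 1, the autocovariance is
  gamma(k) = sigma^2 * sum_{i=0..q-k} theta_i * theta_{i+k},
and rho(k) = gamma(k) / gamma(0). Sigma^2 cancels.
  numerator   = (1)*(0.05) + (0.049)*(0.197) = 0.059653.
  denominator = (1)^2 + (0.049)^2 + (0.05)^2 + (0.197)^2 = 1.04371.
  rho(2) = 0.059653 / 1.04371 = 0.0572.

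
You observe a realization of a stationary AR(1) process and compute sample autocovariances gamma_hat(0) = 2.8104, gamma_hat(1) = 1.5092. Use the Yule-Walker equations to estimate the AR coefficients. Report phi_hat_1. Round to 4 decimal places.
\hat\phi_{1} = 0.5370

The Yule-Walker equations for an AR(p) process read, in matrix form,
  Gamma_p phi = r_p,   with   (Gamma_p)_{ij} = gamma(|i - j|),
                       (r_p)_i = gamma(i),   i,j = 1..p.
Substitute the sample gammas (Toeplitz matrix and right-hand side of size 1):
  Gamma_p = [[2.8104]]
  r_p     = [1.5092]
With p = 1 this is the single equation gamma(0) phi_1 = gamma(1):
  phi_hat_1 = gamma(1) / gamma(0) = 1.5092 / 2.8104 = 0.5370.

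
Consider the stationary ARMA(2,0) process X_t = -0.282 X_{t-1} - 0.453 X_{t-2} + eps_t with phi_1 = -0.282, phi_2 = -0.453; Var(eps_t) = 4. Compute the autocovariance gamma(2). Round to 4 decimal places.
\gamma(2) = -2.0829

Multiply the model equation by X_{t-k} and take expectations. With theta_0 = psi_0 = 1 and psi_j the MA(infinity) weights, this gives
  gamma(k) - sum_i phi_i gamma(k-i) = c_k,
  c_k = sigma^2 * sum_{j=k..q} theta_j psi_{j-k}   (c_k = 0 for k > q),
using gamma(-m) = gamma(m).
Pure AR (q = 0): c_0 = sigma^2 = 4, c_k = 0 for k >= 1.
Equations for k = 0, 1, 2 (AR order 2, c_2 = 0):
  (E0) gamma(0) = phi_1 gamma(1) + phi_2 gamma(2) + c_0
  (E1) gamma(1) = phi_1 gamma(0) + phi_2 gamma(1) + c_1
  (E2) gamma(2) = phi_1 gamma(1) + phi_2 gamma(0)
From (E1): gamma(1) = A gamma(0) + B with
  A = phi_1 / (1 - phi_2) = -0.282 / 1.453 = -0.194081,   B = c_1 / (1 - phi_2) = 0 / 1.453 = 0.
Insert (E2) into (E0): gamma(0) (1 - phi_2^2) = phi_1 (1 + phi_2) gamma(1) + c_0.
  phi_1 (1 + phi_2) = (-0.282)(0.547) = -0.154254,   1 - phi_2^2 = 0.794791.
Replace gamma(1) by A gamma(0) + B and collect gamma(0):
  gamma(0) [0.794791 - (-0.154254)(-0.194081)] = c_0 = 4
  gamma(0) * 0.764853 = 4
  gamma(0) = 4 / 0.764853 = 5.229762.
  gamma(1) = A gamma(0) = (-0.194081)(5.229762) = -1.014998.
  gamma(2) = phi_1 gamma(1) + phi_2 gamma(0) = (-0.282)(-1.014998) + (-0.453)(5.229762) = -2.082853.
Therefore gamma(2) = -2.0829 (to 4 decimal places).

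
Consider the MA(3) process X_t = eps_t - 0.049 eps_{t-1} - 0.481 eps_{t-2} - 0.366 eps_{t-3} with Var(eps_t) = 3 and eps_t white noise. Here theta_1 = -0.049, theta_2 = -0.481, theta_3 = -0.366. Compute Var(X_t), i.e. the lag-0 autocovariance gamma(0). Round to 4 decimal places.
\gamma(0) = 4.1032

For an MA(q) process X_t = eps_t + sum_i theta_i eps_{t-i} with
Var(eps_t) = sigma^2, the variance is
  gamma(0) = sigma^2 * (1 + sum_i theta_i^2).
  sum_i theta_i^2 = (-0.049)^2 + (-0.481)^2 + (-0.366)^2 = 0.002401 + 0.231361 + 0.133956 = 0.367718.
  gamma(0) = 3 * (1 + 0.367718) = 3 * 1.367718 = 4.103154, which rounds to 4.1032.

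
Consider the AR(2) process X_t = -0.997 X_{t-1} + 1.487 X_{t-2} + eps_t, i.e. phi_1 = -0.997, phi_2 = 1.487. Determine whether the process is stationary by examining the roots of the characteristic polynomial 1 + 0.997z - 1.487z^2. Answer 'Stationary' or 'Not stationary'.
\text{Not stationary}

The AR(p) characteristic polynomial is P(z) = 1 + 0.997z - 1.487z^2.
Stationarity requires all roots to lie outside the unit circle, i.e. |z| > 1 for every root.
Set 1 + (0.997) z + (-1.487) z^2 = 0, i.e. a z^2 + b z + c = 0 with a = -1.487, b = 0.997, c = 1.
Discriminant D = b^2 - 4ac = (0.997)^2 - 4*(-1.487)*1 = 0.994009 - (-5.948) = 6.942009.
D >= 0, so the roots are real: z = (-b +/- sqrt(D)) / (2a) = (-0.997 +/- 2.634769) / (-2.974).
  z_1 = (-0.997 + 2.634769) / (-2.974) = -0.5507,   |z_1| = 0.5507.
  z_2 = (-0.997 - 2.634769) / (-2.974) = 1.2212,   |z_2| = 1.2212.
Moduli of all roots: 0.5507, 1.2212.
All moduli strictly greater than 1? No.
Verdict: Not stationary.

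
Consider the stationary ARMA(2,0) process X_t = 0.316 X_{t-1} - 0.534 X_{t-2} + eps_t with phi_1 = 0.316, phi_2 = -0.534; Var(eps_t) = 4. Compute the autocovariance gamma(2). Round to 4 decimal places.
\gamma(2) = -2.7401

Multiply the model equation by X_{t-k} and take expectations. With theta_0 = psi_0 = 1 and psi_j the MA(infinity) weights, this gives
  gamma(k) - sum_i phi_i gamma(k-i) = c_k,
  c_k = sigma^2 * sum_{j=k..q} theta_j psi_{j-k}   (c_k = 0 for k > q),
using gamma(-m) = gamma(m).
Pure AR (q = 0): c_0 = sigma^2 = 4, c_k = 0 for k >= 1.
Equations for k = 0, 1, 2 (AR order 2, c_2 = 0):
  (E0) gamma(0) = phi_1 gamma(1) + phi_2 gamma(2) + c_0
  (E1) gamma(1) = phi_1 gamma(0) + phi_2 gamma(1) + c_1
  (E2) gamma(2) = phi_1 gamma(1) + phi_2 gamma(0)
From (E1): gamma(1) = A gamma(0) + B with
  A = phi_1 / (1 - phi_2) = 0.316 / 1.534 = 0.205997,   B = c_1 / (1 - phi_2) = 0 / 1.534 = 0.
Insert (E2) into (E0): gamma(0) (1 - phi_2^2) = phi_1 (1 + phi_2) gamma(1) + c_0.
  phi_1 (1 + phi_2) = (0.316)(0.466) = 0.147256,   1 - phi_2^2 = 0.714844.
Replace gamma(1) by A gamma(0) + B and collect gamma(0):
  gamma(0) [0.714844 - (0.147256)(0.205997)] = c_0 = 4
  gamma(0) * 0.68451 = 4
  gamma(0) = 4 / 0.68451 = 5.843599.
  gamma(1) = A gamma(0) = (0.205997)(5.843599) = 1.203766.
  gamma(2) = phi_1 gamma(1) + phi_2 gamma(0) = (0.316)(1.203766) + (-0.534)(5.843599) = -2.740092.
Therefore gamma(2) = -2.7401 (to 4 decimal places).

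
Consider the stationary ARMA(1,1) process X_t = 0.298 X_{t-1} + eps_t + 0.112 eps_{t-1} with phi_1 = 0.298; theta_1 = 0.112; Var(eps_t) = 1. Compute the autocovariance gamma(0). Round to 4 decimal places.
\gamma(0) = 1.1845

Multiply the model equation by X_{t-k} and take expectations. With theta_0 = psi_0 = 1 and psi_j the MA(infinity) weights, this gives
  gamma(k) - sum_i phi_i gamma(k-i) = c_k,
  c_k = sigma^2 * sum_{j=k..q} theta_j psi_{j-k}   (c_k = 0 for k > q),
using gamma(-m) = gamma(m).
psi-weights needed (psi_j = theta_j + sum_i phi_i psi_{j-i}):
  psi_1 = theta_1 + phi_1 = 0.112 + (0.298) = 0.41
Right-hand sides:
  c_0 = sigma^2 (1 + theta_1 psi_1) = 1 * (1 + (0.112)(0.41)) = 1 * 1.04592 = 1.04592
  c_1 = sigma^2 theta_1 = 1 * (0.112) = 0.112
  c_2 = 0
Equations for k = 0 and k = 1 (AR order 1):
  gamma(0) = phi_1 gamma(1) + c_0
  gamma(1) = phi_1 gamma(0) + c_1
Substituting the second into the first: gamma(0) (1 - phi_1^2) = c_0 + phi_1 c_1, so
  gamma(0) = (c_0 + phi_1 c_1) / (1 - phi_1^2) = (1.04592 + (0.298)(0.112)) / (1 - (0.298)^2) = 1.079296 / 0.911196 = 1.184483.
Therefore gamma(0) = 1.1845 (to 4 decimal places).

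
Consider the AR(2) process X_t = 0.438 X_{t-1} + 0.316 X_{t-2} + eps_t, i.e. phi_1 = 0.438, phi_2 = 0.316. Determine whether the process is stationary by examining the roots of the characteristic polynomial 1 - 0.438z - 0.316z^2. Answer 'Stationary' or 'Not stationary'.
\text{Stationary}

The AR(p) characteristic polynomial is P(z) = 1 - 0.438z - 0.316z^2.
Stationarity requires all roots to lie outside the unit circle, i.e. |z| > 1 for every root.
Set 1 + (-0.438) z + (-0.316) z^2 = 0, i.e. a z^2 + b z + c = 0 with a = -0.316, b = -0.438, c = 1.
Discriminant D = b^2 - 4ac = (-0.438)^2 - 4*(-0.316)*1 = 0.191844 - (-1.264) = 1.455844.
D >= 0, so the roots are real: z = (-b +/- sqrt(D)) / (2a) = (0.438 +/- 1.206584) / (-0.632).
  z_1 = (0.438 + 1.206584) / (-0.632) = -2.6022,   |z_1| = 2.6022.
  z_2 = (0.438 - 1.206584) / (-0.632) = 1.2161,   |z_2| = 1.2161.
Moduli of all roots: 2.6022, 1.2161.
All moduli strictly greater than 1? Yes.
Verdict: Stationary.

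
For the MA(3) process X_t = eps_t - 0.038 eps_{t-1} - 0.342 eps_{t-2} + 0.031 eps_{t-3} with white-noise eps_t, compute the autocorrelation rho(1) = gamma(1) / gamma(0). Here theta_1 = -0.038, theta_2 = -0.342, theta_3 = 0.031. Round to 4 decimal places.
\rho(1) = -0.0318

For an MA(q) process with theta_0 = 1, the autocovariance is
  gamma(k) = sigma^2 * sum_{i=0..q-k} theta_i * theta_{i+k},
and rho(k) = gamma(k) / gamma(0). Sigma^2 cancels.
  numerator   = (1)*(-0.038) + (-0.038)*(-0.342) + (-0.342)*(0.031) = -0.035606.
  denominator = (1)^2 + (-0.038)^2 + (-0.342)^2 + (0.031)^2 = 1.119369.
  rho(1) = -0.035606 / 1.119369 = -0.0318.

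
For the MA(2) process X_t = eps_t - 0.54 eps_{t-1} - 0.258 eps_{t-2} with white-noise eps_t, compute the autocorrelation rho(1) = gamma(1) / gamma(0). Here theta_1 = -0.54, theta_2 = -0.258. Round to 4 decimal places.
\rho(1) = -0.2950

For an MA(q) process with theta_0 = 1, the autocovariance is
  gamma(k) = sigma^2 * sum_{i=0..q-k} theta_i * theta_{i+k},
and rho(k) = gamma(k) / gamma(0). Sigma^2 cancels.
  numerator   = (1)*(-0.54) + (-0.54)*(-0.258) = -0.40068.
  denominator = (1)^2 + (-0.54)^2 + (-0.258)^2 = 1.358164.
  rho(1) = -0.40068 / 1.358164 = -0.2950.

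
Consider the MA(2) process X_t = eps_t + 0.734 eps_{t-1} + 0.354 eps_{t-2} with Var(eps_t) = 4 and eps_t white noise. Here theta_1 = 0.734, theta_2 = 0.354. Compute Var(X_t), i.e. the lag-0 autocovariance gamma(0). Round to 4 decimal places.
\gamma(0) = 6.6563

For an MA(q) process X_t = eps_t + sum_i theta_i eps_{t-i} with
Var(eps_t) = sigma^2, the variance is
  gamma(0) = sigma^2 * (1 + sum_i theta_i^2).
  sum_i theta_i^2 = (0.734)^2 + (0.354)^2 = 0.538756 + 0.125316 = 0.664072.
  gamma(0) = 4 * (1 + 0.664072) = 4 * 1.664072 = 6.656288, which rounds to 6.6563.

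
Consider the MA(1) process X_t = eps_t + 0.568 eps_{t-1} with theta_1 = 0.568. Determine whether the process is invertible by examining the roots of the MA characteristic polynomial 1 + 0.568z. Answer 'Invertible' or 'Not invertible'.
\text{Invertible}

The MA(q) characteristic polynomial is P(z) = 1 + 0.568z.
Invertibility requires all roots to lie outside the unit circle, i.e. |z| > 1 for every root.
This is linear in z: 1 + (0.568) z = 0  =>  z = -1/(0.568) = -1.760563,  |z| = 1.760563.
Moduli of all roots: 1.7606.
All moduli strictly greater than 1? Yes.
Verdict: Invertible.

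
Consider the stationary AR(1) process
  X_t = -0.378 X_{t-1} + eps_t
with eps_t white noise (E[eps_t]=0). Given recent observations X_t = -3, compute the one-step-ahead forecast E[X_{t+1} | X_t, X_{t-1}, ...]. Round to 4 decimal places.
E[X_{t+1} \mid \mathcal F_t] = 1.1340

For an AR(p) model X_t = c + sum_i phi_i X_{t-i} + eps_t, the
one-step-ahead conditional mean is
  E[X_{t+1} | X_t, ...] = c + sum_i phi_i X_{t+1-i}.
Substitute known values:
  E[X_{t+1} | ...] = (-0.378) * (-3)
                   = 1.1340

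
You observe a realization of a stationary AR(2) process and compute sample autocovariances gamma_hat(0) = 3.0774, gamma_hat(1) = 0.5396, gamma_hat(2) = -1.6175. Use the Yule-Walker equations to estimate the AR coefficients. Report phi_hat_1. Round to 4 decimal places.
\hat\phi_{1} = 0.2760

The Yule-Walker equations for an AR(p) process read, in matrix form,
  Gamma_p phi = r_p,   with   (Gamma_p)_{ij} = gamma(|i - j|),
                       (r_p)_i = gamma(i),   i,j = 1..p.
Substitute the sample gammas (Toeplitz matrix and right-hand side of size 2):
  Gamma_p = [[3.0774, 0.5396], [0.5396, 3.0774]]
  r_p     = [0.5396, -1.6175]
Written out:
  3.0774 phi_1 + 0.5396 phi_2 = 0.5396
  0.5396 phi_1 + 3.0774 phi_2 = -1.6175
Solve by Cramer's rule:
  det = gamma(0)^2 - gamma(1)^2 = (3.0774)^2 - (0.5396)^2 = 9.47039076 - 0.29116816 = 9.1792226
  phi_hat_1 = [gamma(1) gamma(0) - gamma(1) gamma(2)] / det = [(0.5396)(3.0774) - (0.5396)(-1.6175)] / 9.1792226 = 2.53336804 / 9.1792226 = 0.276
  phi_hat_2 = [gamma(0) gamma(2) - gamma(1)^2] / det = [(3.0774)(-1.6175) - (0.5396)^2] / 9.1792226 = -5.26886266 / 9.1792226 = -0.574
So phi_hat = [0.2760, -0.5740].
Therefore phi_hat_1 = 0.2760.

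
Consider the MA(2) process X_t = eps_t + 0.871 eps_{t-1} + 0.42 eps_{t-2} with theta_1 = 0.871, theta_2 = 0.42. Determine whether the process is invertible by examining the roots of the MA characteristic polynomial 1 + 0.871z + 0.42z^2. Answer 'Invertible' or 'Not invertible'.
\text{Invertible}

The MA(q) characteristic polynomial is P(z) = 1 + 0.871z + 0.42z^2.
Invertibility requires all roots to lie outside the unit circle, i.e. |z| > 1 for every root.
Set 1 + (0.871) z + (0.42) z^2 = 0, i.e. a z^2 + b z + c = 0 with a = 0.42, b = 0.871, c = 1.
Discriminant D = b^2 - 4ac = (0.871)^2 - 4*(0.42)*1 = 0.758641 - (1.68) = -0.921359.
D < 0, so the roots are the complex-conjugate pair z = (-b +/- i sqrt(-D)) / (2a) = -1.0369 +/- 1.1427i.
For a conjugate pair |z|^2 = z * conj(z) = (product of roots) = c/a = 1/(0.42) = 2.380952, so |z| = sqrt(2.380952) = 1.543 for both roots.
Moduli of all roots: 1.5430, 1.5430.
All moduli strictly greater than 1? Yes.
Verdict: Invertible.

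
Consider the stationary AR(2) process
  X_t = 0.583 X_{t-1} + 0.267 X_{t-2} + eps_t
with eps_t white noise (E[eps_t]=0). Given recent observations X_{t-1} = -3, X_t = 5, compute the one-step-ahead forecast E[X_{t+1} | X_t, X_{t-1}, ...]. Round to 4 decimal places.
E[X_{t+1} \mid \mathcal F_t] = 2.1140

For an AR(p) model X_t = c + sum_i phi_i X_{t-i} + eps_t, the
one-step-ahead conditional mean is
  E[X_{t+1} | X_t, ...] = c + sum_i phi_i X_{t+1-i}.
Substitute known values:
  E[X_{t+1} | ...] = (0.583) * (5) + (0.267) * (-3)
                   = 2.1140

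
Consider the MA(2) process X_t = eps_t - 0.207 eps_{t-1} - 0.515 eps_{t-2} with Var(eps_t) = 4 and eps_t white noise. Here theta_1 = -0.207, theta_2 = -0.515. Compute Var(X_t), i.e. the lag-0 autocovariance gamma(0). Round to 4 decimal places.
\gamma(0) = 5.2323

For an MA(q) process X_t = eps_t + sum_i theta_i eps_{t-i} with
Var(eps_t) = sigma^2, the variance is
  gamma(0) = sigma^2 * (1 + sum_i theta_i^2).
  sum_i theta_i^2 = (-0.207)^2 + (-0.515)^2 = 0.042849 + 0.265225 = 0.308074.
  gamma(0) = 4 * (1 + 0.308074) = 4 * 1.308074 = 5.232296, which rounds to 5.2323.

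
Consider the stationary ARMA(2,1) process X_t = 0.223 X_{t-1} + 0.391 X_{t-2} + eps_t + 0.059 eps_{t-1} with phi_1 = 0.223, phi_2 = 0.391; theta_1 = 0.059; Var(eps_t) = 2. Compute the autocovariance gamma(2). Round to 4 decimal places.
\gamma(2) = 1.3921

Multiply the model equation by X_{t-k} and take expectations. With theta_0 = psi_0 = 1 and psi_j the MA(infinity) weights, this gives
  gamma(k) - sum_i phi_i gamma(k-i) = c_k,
  c_k = sigma^2 * sum_{j=k..q} theta_j psi_{j-k}   (c_k = 0 for k > q),
using gamma(-m) = gamma(m).
psi-weights needed (psi_j = theta_j + sum_i phi_i psi_{j-i}):
  psi_1 = theta_1 + phi_1 = 0.059 + (0.223) = 0.282
Right-hand sides:
  c_0 = sigma^2 (1 + theta_1 psi_1) = 2 * (1 + (0.059)(0.282)) = 2 * 1.016638 = 2.033276
  c_1 = sigma^2 theta_1 = 2 * (0.059) = 0.118
  c_2 = 0
Equations for k = 0, 1, 2 (AR order 2, c_2 = 0):
  (E0) gamma(0) = phi_1 gamma(1) + phi_2 gamma(2) + c_0
  (E1) gamma(1) = phi_1 gamma(0) + phi_2 gamma(1) + c_1
  (E2) gamma(2) = phi_1 gamma(1) + phi_2 gamma(0)
From (E1): gamma(1) = A gamma(0) + B with
  A = phi_1 / (1 - phi_2) = 0.223 / 0.609 = 0.366174,   B = c_1 / (1 - phi_2) = 0.118 / 0.609 = 0.19376.
Insert (E2) into (E0): gamma(0) (1 - phi_2^2) = phi_1 (1 + phi_2) gamma(1) + c_0.
  phi_1 (1 + phi_2) = (0.223)(1.391) = 0.310193,   1 - phi_2^2 = 0.847119.
Replace gamma(1) by A gamma(0) + B and collect gamma(0):
  gamma(0) [0.847119 - (0.310193)(0.366174)] = (0.310193)(0.19376) + 2.033276
  gamma(0) * 0.733534 = 2.093379
  gamma(0) = 2.093379 / 0.733534 = 2.853825.
  gamma(1) = A gamma(0) + B = (0.366174)(2.853825) + (0.19376) = 1.238757.
  gamma(2) = phi_1 gamma(1) + phi_2 gamma(0) = (0.223)(1.238757) + (0.391)(2.853825) = 1.392089.
Therefore gamma(2) = 1.3921 (to 4 decimal places).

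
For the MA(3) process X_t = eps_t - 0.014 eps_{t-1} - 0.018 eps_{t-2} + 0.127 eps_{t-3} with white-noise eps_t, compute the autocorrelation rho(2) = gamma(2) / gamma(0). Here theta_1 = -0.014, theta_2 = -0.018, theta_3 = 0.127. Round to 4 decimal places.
\rho(2) = -0.0195

For an MA(q) process with theta_0 = 1, the autocovariance is
  gamma(k) = sigma^2 * sum_{i=0..q-k} theta_i * theta_{i+k},
and rho(k) = gamma(k) / gamma(0). Sigma^2 cancels.
  numerator   = (1)*(-0.018) + (-0.014)*(0.127) = -0.019778.
  denominator = (1)^2 + (-0.014)^2 + (-0.018)^2 + (0.127)^2 = 1.016649.
  rho(2) = -0.019778 / 1.016649 = -0.0195.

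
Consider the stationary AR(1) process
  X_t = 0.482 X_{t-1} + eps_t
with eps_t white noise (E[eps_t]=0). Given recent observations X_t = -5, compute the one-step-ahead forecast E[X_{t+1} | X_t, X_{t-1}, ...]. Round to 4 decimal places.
E[X_{t+1} \mid \mathcal F_t] = -2.4100

For an AR(p) model X_t = c + sum_i phi_i X_{t-i} + eps_t, the
one-step-ahead conditional mean is
  E[X_{t+1} | X_t, ...] = c + sum_i phi_i X_{t+1-i}.
Substitute known values:
  E[X_{t+1} | ...] = (0.482) * (-5)
                   = -2.4100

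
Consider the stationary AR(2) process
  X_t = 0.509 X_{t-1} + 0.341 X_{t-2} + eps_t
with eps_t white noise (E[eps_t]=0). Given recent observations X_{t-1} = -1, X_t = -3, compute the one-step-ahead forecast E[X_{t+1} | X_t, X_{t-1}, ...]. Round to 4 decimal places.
E[X_{t+1} \mid \mathcal F_t] = -1.8680

For an AR(p) model X_t = c + sum_i phi_i X_{t-i} + eps_t, the
one-step-ahead conditional mean is
  E[X_{t+1} | X_t, ...] = c + sum_i phi_i X_{t+1-i}.
Substitute known values:
  E[X_{t+1} | ...] = (0.509) * (-3) + (0.341) * (-1)
                   = -1.8680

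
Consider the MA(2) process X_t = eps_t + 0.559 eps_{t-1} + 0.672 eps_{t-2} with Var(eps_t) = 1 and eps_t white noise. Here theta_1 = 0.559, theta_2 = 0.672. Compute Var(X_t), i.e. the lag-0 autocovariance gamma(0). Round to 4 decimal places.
\gamma(0) = 1.7641

For an MA(q) process X_t = eps_t + sum_i theta_i eps_{t-i} with
Var(eps_t) = sigma^2, the variance is
  gamma(0) = sigma^2 * (1 + sum_i theta_i^2).
  sum_i theta_i^2 = (0.559)^2 + (0.672)^2 = 0.312481 + 0.451584 = 0.764065.
  gamma(0) = 1 * (1 + 0.764065) = 1 * 1.764065 = 1.764065, which rounds to 1.7641.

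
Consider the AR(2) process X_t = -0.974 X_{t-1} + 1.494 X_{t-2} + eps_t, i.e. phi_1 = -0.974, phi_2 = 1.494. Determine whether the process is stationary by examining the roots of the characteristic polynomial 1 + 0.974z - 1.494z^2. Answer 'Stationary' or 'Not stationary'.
\text{Not stationary}

The AR(p) characteristic polynomial is P(z) = 1 + 0.974z - 1.494z^2.
Stationarity requires all roots to lie outside the unit circle, i.e. |z| > 1 for every root.
Set 1 + (0.974) z + (-1.494) z^2 = 0, i.e. a z^2 + b z + c = 0 with a = -1.494, b = 0.974, c = 1.
Discriminant D = b^2 - 4ac = (0.974)^2 - 4*(-1.494)*1 = 0.948676 - (-5.976) = 6.924676.
D >= 0, so the roots are real: z = (-b +/- sqrt(D)) / (2a) = (-0.974 +/- 2.631478) / (-2.988).
  z_1 = (-0.974 + 2.631478) / (-2.988) = -0.5547,   |z_1| = 0.5547.
  z_2 = (-0.974 - 2.631478) / (-2.988) = 1.2067,   |z_2| = 1.2067.
Moduli of all roots: 0.5547, 1.2067.
All moduli strictly greater than 1? No.
Verdict: Not stationary.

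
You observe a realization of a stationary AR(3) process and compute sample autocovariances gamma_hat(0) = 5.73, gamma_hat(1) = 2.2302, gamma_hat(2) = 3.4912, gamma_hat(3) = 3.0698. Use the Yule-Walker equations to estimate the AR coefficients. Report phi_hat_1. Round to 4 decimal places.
\hat\phi_{1} = -0.0150

The Yule-Walker equations for an AR(p) process read, in matrix form,
  Gamma_p phi = r_p,   with   (Gamma_p)_{ij} = gamma(|i - j|),
                       (r_p)_i = gamma(i),   i,j = 1..p.
Substitute the sample gammas (Toeplitz matrix and right-hand side of size 3):
  Gamma_p = [[5.73, 2.2302, 3.4912], [2.2302, 5.73, 2.2302], [3.4912, 2.2302, 5.73]]
  r_p     = [2.2302, 3.4912, 3.0698]
Written out (R1..R3):
  (R1) 5.73 phi_1 + 2.2302 phi_2 + 3.4912 phi_3 = 2.2302
  (R2) 2.2302 phi_1 + 5.73 phi_2 + 2.2302 phi_3 = 3.4912
  (R3) 3.4912 phi_1 + 2.2302 phi_2 + 5.73 phi_3 = 3.0698
Gaussian elimination:
  R2 <- R2 - (2.2302/5.73) R1 = R2 - (0.389215) R1:  4.861973 phi_2 + 0.871374 phi_3 = 2.623173
  R3 <- R3 - (3.4912/5.73) R1 = R3 - (0.609284) R1:  0.871374 phi_2 + 3.602866 phi_3 = 1.710974
  R3 <- R3 - (0.871374/4.861973) R2 = R3 - (0.179222) R2:  3.446697 phi_3 = 1.240843
Back-substitution:
  phi_hat_3 = 1.240843 / 3.446697 = 0.360009
  phi_hat_2 = (2.623173 - (0.871374)(0.360009)) / 4.861973 = 0.475007
  phi_hat_1 = (2.2302 - (2.2302)(0.475007) - (3.4912)(0.360009)) / 5.73 = -0.015013
So phi_hat = [-0.0150, 0.4750, 0.3600].
Therefore phi_hat_1 = -0.0150.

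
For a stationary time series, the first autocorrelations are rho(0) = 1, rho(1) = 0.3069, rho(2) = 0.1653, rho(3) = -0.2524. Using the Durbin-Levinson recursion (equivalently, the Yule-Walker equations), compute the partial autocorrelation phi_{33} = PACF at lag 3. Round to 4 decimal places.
\phi_{33} = -0.3591

The PACF at lag k is phi_{kk}, the last component of the solution
to the Yule-Walker system G_k phi = r_k where
  (G_k)_{ij} = rho(|i - j|), (r_k)_i = rho(i), i,j = 1..k.
Equivalently, Durbin-Levinson gives phi_{kk} iteratively:
  phi_{11} = rho(1)
  phi_{kk} = [rho(k) - sum_{j=1..k-1} phi_{k-1,j} rho(k-j)]
            / [1 - sum_{j=1..k-1} phi_{k-1,j} rho(j)],
  phi_{k,j} = phi_{k-1,j} - phi_{kk} phi_{k-1,k-j},  j = 1..k-1.
Step k = 1:
  phi_11 = rho(1) = 0.3069.
Step k = 2:
  phi_22 = [rho(2) - phi_11 rho(1)] / [1 - phi_11 rho(1)] = [0.1653 - (0.3069)(0.3069)] / [1 - (0.3069)(0.3069)]
         = 0.07111239 / 0.90581239 = 0.078507.
  Update: phi_21 = phi_11 - phi_22 phi_11 = 0.3069 - (0.078507)(0.3069) = 0.282806.
Step k = 3:
  phi_33 = [rho(3) - phi_21 rho(2) - phi_22 rho(1)] / [1 - phi_21 rho(1) - phi_22 rho(2)]
    numerator   = -0.2524 - (0.282806)(0.1653) - (0.078507)(0.3069) = -0.3232416
    denominator = 1 - (0.282806)(0.3069) - (0.078507)(0.1653) = 0.90022959
  phi_33 = -0.3232416 / 0.90022959 = -0.3591.
Therefore phi_{33} = -0.3591.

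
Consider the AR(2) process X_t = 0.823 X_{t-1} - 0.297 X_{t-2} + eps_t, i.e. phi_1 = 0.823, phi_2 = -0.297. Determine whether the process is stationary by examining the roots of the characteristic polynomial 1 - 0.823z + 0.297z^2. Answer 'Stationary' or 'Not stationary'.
\text{Stationary}

The AR(p) characteristic polynomial is P(z) = 1 - 0.823z + 0.297z^2.
Stationarity requires all roots to lie outside the unit circle, i.e. |z| > 1 for every root.
Set 1 + (-0.823) z + (0.297) z^2 = 0, i.e. a z^2 + b z + c = 0 with a = 0.297, b = -0.823, c = 1.
Discriminant D = b^2 - 4ac = (-0.823)^2 - 4*(0.297)*1 = 0.677329 - (1.188) = -0.510671.
D < 0, so the roots are the complex-conjugate pair z = (-b +/- i sqrt(-D)) / (2a) = 1.3855 +/- 1.2031i.
For a conjugate pair |z|^2 = z * conj(z) = (product of roots) = c/a = 1/(0.297) = 3.367003, so |z| = sqrt(3.367003) = 1.8349 for both roots.
Moduli of all roots: 1.8349, 1.8349.
All moduli strictly greater than 1? Yes.
Verdict: Stationary.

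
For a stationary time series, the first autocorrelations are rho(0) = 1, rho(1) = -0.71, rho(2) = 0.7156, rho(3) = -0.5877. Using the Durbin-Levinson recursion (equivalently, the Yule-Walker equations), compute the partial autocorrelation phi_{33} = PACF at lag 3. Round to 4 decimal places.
\phi_{33} = 0.0160

The PACF at lag k is phi_{kk}, the last component of the solution
to the Yule-Walker system G_k phi = r_k where
  (G_k)_{ij} = rho(|i - j|), (r_k)_i = rho(i), i,j = 1..k.
Equivalently, Durbin-Levinson gives phi_{kk} iteratively:
  phi_{11} = rho(1)
  phi_{kk} = [rho(k) - sum_{j=1..k-1} phi_{k-1,j} rho(k-j)]
            / [1 - sum_{j=1..k-1} phi_{k-1,j} rho(j)],
  phi_{k,j} = phi_{k-1,j} - phi_{kk} phi_{k-1,k-j},  j = 1..k-1.
Step k = 1:
  phi_11 = rho(1) = -0.71.
Step k = 2:
  phi_22 = [rho(2) - phi_11 rho(1)] / [1 - phi_11 rho(1)] = [0.7156 - (-0.71)(-0.71)] / [1 - (-0.71)(-0.71)]
         = 0.2115 / 0.4959 = 0.426497.
  Update: phi_21 = phi_11 - phi_22 phi_11 = -0.71 - (0.426497)(-0.71) = -0.407187.
Step k = 3:
  phi_33 = [rho(3) - phi_21 rho(2) - phi_22 rho(1)] / [1 - phi_21 rho(1) - phi_22 rho(2)]
    numerator   = -0.5877 - (-0.407187)(0.7156) - (0.426497)(-0.71) = 0.00649604
    denominator = 1 - (-0.407187)(-0.71) - (0.426497)(0.7156) = 0.40569583
  phi_33 = 0.00649604 / 0.40569583 = 0.016.
Therefore phi_{33} = 0.0160.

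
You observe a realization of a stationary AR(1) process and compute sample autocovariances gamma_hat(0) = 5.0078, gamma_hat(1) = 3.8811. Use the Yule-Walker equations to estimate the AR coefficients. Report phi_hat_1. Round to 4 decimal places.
\hat\phi_{1} = 0.7750

The Yule-Walker equations for an AR(p) process read, in matrix form,
  Gamma_p phi = r_p,   with   (Gamma_p)_{ij} = gamma(|i - j|),
                       (r_p)_i = gamma(i),   i,j = 1..p.
Substitute the sample gammas (Toeplitz matrix and right-hand side of size 1):
  Gamma_p = [[5.0078]]
  r_p     = [3.8811]
With p = 1 this is the single equation gamma(0) phi_1 = gamma(1):
  phi_hat_1 = gamma(1) / gamma(0) = 3.8811 / 5.0078 = 0.7750.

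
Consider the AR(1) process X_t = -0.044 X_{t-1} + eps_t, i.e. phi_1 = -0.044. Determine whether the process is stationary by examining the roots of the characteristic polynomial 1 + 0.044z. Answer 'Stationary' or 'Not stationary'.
\text{Stationary}

The AR(p) characteristic polynomial is P(z) = 1 + 0.044z.
Stationarity requires all roots to lie outside the unit circle, i.e. |z| > 1 for every root.
This is linear in z: 1 + (0.044) z = 0  =>  z = -1/(0.044) = -22.727273,  |z| = 22.727273.
Moduli of all roots: 22.7273.
All moduli strictly greater than 1? Yes.
Verdict: Stationary.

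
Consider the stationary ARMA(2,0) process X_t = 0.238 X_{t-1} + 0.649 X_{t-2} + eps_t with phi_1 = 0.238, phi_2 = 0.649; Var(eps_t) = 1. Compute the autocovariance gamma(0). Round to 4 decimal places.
\gamma(0) = 3.1981

Multiply the model equation by X_{t-k} and take expectations. With theta_0 = psi_0 = 1 and psi_j the MA(infinity) weights, this gives
  gamma(k) - sum_i phi_i gamma(k-i) = c_k,
  c_k = sigma^2 * sum_{j=k..q} theta_j psi_{j-k}   (c_k = 0 for k > q),
using gamma(-m) = gamma(m).
Pure AR (q = 0): c_0 = sigma^2 = 1, c_k = 0 for k >= 1.
Equations for k = 0, 1, 2 (AR order 2, c_2 = 0):
  (E0) gamma(0) = phi_1 gamma(1) + phi_2 gamma(2) + c_0
  (E1) gamma(1) = phi_1 gamma(0) + phi_2 gamma(1) + c_1
  (E2) gamma(2) = phi_1 gamma(1) + phi_2 gamma(0)
From (E1): gamma(1) = A gamma(0) + B with
  A = phi_1 / (1 - phi_2) = 0.238 / 0.351 = 0.678063,   B = c_1 / (1 - phi_2) = 0 / 0.351 = 0.
Insert (E2) into (E0): gamma(0) (1 - phi_2^2) = phi_1 (1 + phi_2) gamma(1) + c_0.
  phi_1 (1 + phi_2) = (0.238)(1.649) = 0.392462,   1 - phi_2^2 = 0.578799.
Replace gamma(1) by A gamma(0) + B and collect gamma(0):
  gamma(0) [0.578799 - (0.392462)(0.678063)] = c_0 = 1
  gamma(0) * 0.312685 = 1
  gamma(0) = 1 / 0.312685 = 3.198105.
Therefore gamma(0) = 3.1981 (to 4 decimal places).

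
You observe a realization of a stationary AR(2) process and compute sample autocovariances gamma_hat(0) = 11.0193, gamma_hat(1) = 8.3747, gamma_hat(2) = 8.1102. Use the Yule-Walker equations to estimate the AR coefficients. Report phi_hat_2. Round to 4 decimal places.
\hat\phi_{2} = 0.3750

The Yule-Walker equations for an AR(p) process read, in matrix form,
  Gamma_p phi = r_p,   with   (Gamma_p)_{ij} = gamma(|i - j|),
                       (r_p)_i = gamma(i),   i,j = 1..p.
Substitute the sample gammas (Toeplitz matrix and right-hand side of size 2):
  Gamma_p = [[11.0193, 8.3747], [8.3747, 11.0193]]
  r_p     = [8.3747, 8.1102]
Written out:
  11.0193 phi_1 + 8.3747 phi_2 = 8.3747
  8.3747 phi_1 + 11.0193 phi_2 = 8.1102
Solve by Cramer's rule:
  det = gamma(0)^2 - gamma(1)^2 = (11.0193)^2 - (8.3747)^2 = 121.42497249 - 70.13560009 = 51.2893724
  phi_hat_1 = [gamma(1) gamma(0) - gamma(1) gamma(2)] / det = [(8.3747)(11.0193) - (8.3747)(8.1102)] / 51.2893724 = 24.36283977 / 51.2893724 = 0.475
  phi_hat_2 = [gamma(0) gamma(2) - gamma(1)^2] / det = [(11.0193)(8.1102) - (8.3747)^2] / 51.2893724 = 19.23312677 / 51.2893724 = 0.375
So phi_hat = [0.4750, 0.3750].
Therefore phi_hat_2 = 0.3750.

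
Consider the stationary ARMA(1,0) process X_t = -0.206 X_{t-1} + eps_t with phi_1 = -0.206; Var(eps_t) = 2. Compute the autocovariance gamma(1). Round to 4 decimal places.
\gamma(1) = -0.4303

Multiply the model equation by X_{t-k} and take expectations. With theta_0 = psi_0 = 1 and psi_j the MA(infinity) weights, this gives
  gamma(k) - sum_i phi_i gamma(k-i) = c_k,
  c_k = sigma^2 * sum_{j=k..q} theta_j psi_{j-k}   (c_k = 0 for k > q),
using gamma(-m) = gamma(m).
Pure AR (q = 0): c_0 = sigma^2 = 2, c_k = 0 for k >= 1.
Equations for k = 0 and k = 1 (AR order 1):
  gamma(0) = phi_1 gamma(1) + c_0
  gamma(1) = phi_1 gamma(0) + c_1
Substituting the second into the first: gamma(0) (1 - phi_1^2) = c_0 + phi_1 c_1, so
  gamma(0) = c_0 / (1 - phi_1^2) = 2 / (1 - (-0.206)^2) = 2 / 0.957564 = 2.088633.
  gamma(1) = phi_1 gamma(0) = (-0.206)(2.088633) = -0.430258.
Therefore gamma(1) = -0.4303 (to 4 decimal places).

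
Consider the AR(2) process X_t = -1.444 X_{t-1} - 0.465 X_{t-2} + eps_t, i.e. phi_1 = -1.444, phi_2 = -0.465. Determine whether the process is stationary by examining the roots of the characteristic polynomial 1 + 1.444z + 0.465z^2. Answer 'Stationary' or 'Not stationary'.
\text{Stationary}

The AR(p) characteristic polynomial is P(z) = 1 + 1.444z + 0.465z^2.
Stationarity requires all roots to lie outside the unit circle, i.e. |z| > 1 for every root.
Set 1 + (1.444) z + (0.465) z^2 = 0, i.e. a z^2 + b z + c = 0 with a = 0.465, b = 1.444, c = 1.
Discriminant D = b^2 - 4ac = (1.444)^2 - 4*(0.465)*1 = 2.085136 - (1.86) = 0.225136.
D >= 0, so the roots are real: z = (-b +/- sqrt(D)) / (2a) = (-1.444 +/- 0.474485) / (0.93).
  z_1 = (-1.444 + 0.474485) / (0.93) = -1.0425,   |z_1| = 1.0425.
  z_2 = (-1.444 - 0.474485) / (0.93) = -2.0629,   |z_2| = 2.0629.
Moduli of all roots: 1.0425, 2.0629.
All moduli strictly greater than 1? Yes.
Verdict: Stationary.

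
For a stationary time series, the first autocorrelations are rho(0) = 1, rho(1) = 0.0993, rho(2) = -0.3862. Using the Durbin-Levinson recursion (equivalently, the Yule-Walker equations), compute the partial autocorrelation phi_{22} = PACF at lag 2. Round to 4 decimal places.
\phi_{22} = -0.4000

The PACF at lag k is phi_{kk}, the last component of the solution
to the Yule-Walker system G_k phi = r_k where
  (G_k)_{ij} = rho(|i - j|), (r_k)_i = rho(i), i,j = 1..k.
Equivalently, Durbin-Levinson gives phi_{kk} iteratively:
  phi_{11} = rho(1)
  phi_{kk} = [rho(k) - sum_{j=1..k-1} phi_{k-1,j} rho(k-j)]
            / [1 - sum_{j=1..k-1} phi_{k-1,j} rho(j)],
  phi_{k,j} = phi_{k-1,j} - phi_{kk} phi_{k-1,k-j},  j = 1..k-1.
Step k = 1:
  phi_11 = rho(1) = 0.0993.
Step k = 2:
  phi_22 = [rho(2) - phi_11 rho(1)] / [1 - phi_11 rho(1)] = [-0.3862 - (0.0993)(0.0993)] / [1 - (0.0993)(0.0993)]
         = -0.39606049 / 0.99013951 = -0.4.
Therefore phi_{22} = -0.4000.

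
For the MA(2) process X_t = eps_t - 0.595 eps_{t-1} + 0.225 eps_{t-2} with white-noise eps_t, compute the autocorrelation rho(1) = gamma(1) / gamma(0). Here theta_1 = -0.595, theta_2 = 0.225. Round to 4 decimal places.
\rho(1) = -0.5189

For an MA(q) process with theta_0 = 1, the autocovariance is
  gamma(k) = sigma^2 * sum_{i=0..q-k} theta_i * theta_{i+k},
and rho(k) = gamma(k) / gamma(0). Sigma^2 cancels.
  numerator   = (1)*(-0.595) + (-0.595)*(0.225) = -0.728875.
  denominator = (1)^2 + (-0.595)^2 + (0.225)^2 = 1.40465.
  rho(1) = -0.728875 / 1.40465 = -0.5189.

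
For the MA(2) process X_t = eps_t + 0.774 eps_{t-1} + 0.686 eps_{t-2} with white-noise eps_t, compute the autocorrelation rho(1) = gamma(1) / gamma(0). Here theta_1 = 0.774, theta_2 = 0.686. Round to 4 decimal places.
\rho(1) = 0.6305

For an MA(q) process with theta_0 = 1, the autocovariance is
  gamma(k) = sigma^2 * sum_{i=0..q-k} theta_i * theta_{i+k},
and rho(k) = gamma(k) / gamma(0). Sigma^2 cancels.
  numerator   = (1)*(0.774) + (0.774)*(0.686) = 1.304964.
  denominator = (1)^2 + (0.774)^2 + (0.686)^2 = 2.069672.
  rho(1) = 1.304964 / 2.069672 = 0.6305.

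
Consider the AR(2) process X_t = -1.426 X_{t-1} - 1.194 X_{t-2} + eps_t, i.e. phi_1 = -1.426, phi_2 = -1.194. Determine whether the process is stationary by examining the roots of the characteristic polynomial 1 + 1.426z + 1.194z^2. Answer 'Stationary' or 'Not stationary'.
\text{Not stationary}

The AR(p) characteristic polynomial is P(z) = 1 + 1.426z + 1.194z^2.
Stationarity requires all roots to lie outside the unit circle, i.e. |z| > 1 for every root.
Set 1 + (1.426) z + (1.194) z^2 = 0, i.e. a z^2 + b z + c = 0 with a = 1.194, b = 1.426, c = 1.
Discriminant D = b^2 - 4ac = (1.426)^2 - 4*(1.194)*1 = 2.033476 - (4.776) = -2.742524.
D < 0, so the roots are the complex-conjugate pair z = (-b +/- i sqrt(-D)) / (2a) = -0.5972 +/- 0.6935i.
For a conjugate pair |z|^2 = z * conj(z) = (product of roots) = c/a = 1/(1.194) = 0.837521, so |z| = sqrt(0.837521) = 0.9152 for both roots.
Moduli of all roots: 0.9152, 0.9152.
All moduli strictly greater than 1? No.
Verdict: Not stationary.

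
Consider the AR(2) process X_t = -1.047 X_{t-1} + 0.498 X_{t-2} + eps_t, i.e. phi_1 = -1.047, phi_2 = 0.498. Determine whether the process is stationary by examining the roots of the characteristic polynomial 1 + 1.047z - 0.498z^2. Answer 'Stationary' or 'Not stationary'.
\text{Not stationary}

The AR(p) characteristic polynomial is P(z) = 1 + 1.047z - 0.498z^2.
Stationarity requires all roots to lie outside the unit circle, i.e. |z| > 1 for every root.
Set 1 + (1.047) z + (-0.498) z^2 = 0, i.e. a z^2 + b z + c = 0 with a = -0.498, b = 1.047, c = 1.
Discriminant D = b^2 - 4ac = (1.047)^2 - 4*(-0.498)*1 = 1.096209 - (-1.992) = 3.088209.
D >= 0, so the roots are real: z = (-b +/- sqrt(D)) / (2a) = (-1.047 +/- 1.75733) / (-0.996).
  z_1 = (-1.047 + 1.75733) / (-0.996) = -0.7132,   |z_1| = 0.7132.
  z_2 = (-1.047 - 1.75733) / (-0.996) = 2.8156,   |z_2| = 2.8156.
Moduli of all roots: 0.7132, 2.8156.
All moduli strictly greater than 1? No.
Verdict: Not stationary.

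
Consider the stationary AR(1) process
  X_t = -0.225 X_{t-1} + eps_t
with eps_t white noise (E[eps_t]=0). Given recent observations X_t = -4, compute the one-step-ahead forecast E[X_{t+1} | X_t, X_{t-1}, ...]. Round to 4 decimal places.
E[X_{t+1} \mid \mathcal F_t] = 0.9000

For an AR(p) model X_t = c + sum_i phi_i X_{t-i} + eps_t, the
one-step-ahead conditional mean is
  E[X_{t+1} | X_t, ...] = c + sum_i phi_i X_{t+1-i}.
Substitute known values:
  E[X_{t+1} | ...] = (-0.225) * (-4)
                   = 0.9000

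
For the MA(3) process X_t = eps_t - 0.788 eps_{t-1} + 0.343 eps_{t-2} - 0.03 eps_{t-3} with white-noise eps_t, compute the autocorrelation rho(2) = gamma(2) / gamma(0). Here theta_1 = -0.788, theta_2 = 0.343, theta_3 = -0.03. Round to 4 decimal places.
\rho(2) = 0.2108

For an MA(q) process with theta_0 = 1, the autocovariance is
  gamma(k) = sigma^2 * sum_{i=0..q-k} theta_i * theta_{i+k},
and rho(k) = gamma(k) / gamma(0). Sigma^2 cancels.
  numerator   = (1)*(0.343) + (-0.788)*(-0.03) = 0.36664.
  denominator = (1)^2 + (-0.788)^2 + (0.343)^2 + (-0.03)^2 = 1.739493.
  rho(2) = 0.36664 / 1.739493 = 0.2108.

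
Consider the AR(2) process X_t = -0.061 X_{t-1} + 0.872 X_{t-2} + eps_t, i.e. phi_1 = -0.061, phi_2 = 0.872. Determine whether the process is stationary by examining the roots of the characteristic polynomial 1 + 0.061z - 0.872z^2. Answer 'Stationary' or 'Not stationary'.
\text{Stationary}

The AR(p) characteristic polynomial is P(z) = 1 + 0.061z - 0.872z^2.
Stationarity requires all roots to lie outside the unit circle, i.e. |z| > 1 for every root.
Set 1 + (0.061) z + (-0.872) z^2 = 0, i.e. a z^2 + b z + c = 0 with a = -0.872, b = 0.061, c = 1.
Discriminant D = b^2 - 4ac = (0.061)^2 - 4*(-0.872)*1 = 0.003721 - (-3.488) = 3.491721.
D >= 0, so the roots are real: z = (-b +/- sqrt(D)) / (2a) = (-0.061 +/- 1.868615) / (-1.744).
  z_1 = (-0.061 + 1.868615) / (-1.744) = -1.0365,   |z_1| = 1.0365.
  z_2 = (-0.061 - 1.868615) / (-1.744) = 1.1064,   |z_2| = 1.1064.
Moduli of all roots: 1.0365, 1.1064.
All moduli strictly greater than 1? Yes.
Verdict: Stationary.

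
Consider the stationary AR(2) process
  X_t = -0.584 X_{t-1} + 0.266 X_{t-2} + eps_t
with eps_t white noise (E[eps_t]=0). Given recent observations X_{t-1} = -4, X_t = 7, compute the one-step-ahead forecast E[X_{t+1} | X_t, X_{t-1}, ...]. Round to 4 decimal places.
E[X_{t+1} \mid \mathcal F_t] = -5.1520

For an AR(p) model X_t = c + sum_i phi_i X_{t-i} + eps_t, the
one-step-ahead conditional mean is
  E[X_{t+1} | X_t, ...] = c + sum_i phi_i X_{t+1-i}.
Substitute known values:
  E[X_{t+1} | ...] = (-0.584) * (7) + (0.266) * (-4)
                   = -5.1520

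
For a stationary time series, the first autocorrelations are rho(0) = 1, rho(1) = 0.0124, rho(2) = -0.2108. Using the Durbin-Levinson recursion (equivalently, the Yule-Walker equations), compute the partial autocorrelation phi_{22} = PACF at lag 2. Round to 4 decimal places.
\phi_{22} = -0.2110

The PACF at lag k is phi_{kk}, the last component of the solution
to the Yule-Walker system G_k phi = r_k where
  (G_k)_{ij} = rho(|i - j|), (r_k)_i = rho(i), i,j = 1..k.
Equivalently, Durbin-Levinson gives phi_{kk} iteratively:
  phi_{11} = rho(1)
  phi_{kk} = [rho(k) - sum_{j=1..k-1} phi_{k-1,j} rho(k-j)]
            / [1 - sum_{j=1..k-1} phi_{k-1,j} rho(j)],
  phi_{k,j} = phi_{k-1,j} - phi_{kk} phi_{k-1,k-j},  j = 1..k-1.
Step k = 1:
  phi_11 = rho(1) = 0.0124.
Step k = 2:
  phi_22 = [rho(2) - phi_11 rho(1)] / [1 - phi_11 rho(1)] = [-0.2108 - (0.0124)(0.0124)] / [1 - (0.0124)(0.0124)]
         = -0.21095376 / 0.99984624 = -0.211.
Therefore phi_{22} = -0.2110.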